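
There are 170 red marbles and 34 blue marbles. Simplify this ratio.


Find GCD(170, 34)
GCD = 34
Divide both by 34: 170/34 = 5, 34/34 = 1
Simplified ratio = 5:1

5:1


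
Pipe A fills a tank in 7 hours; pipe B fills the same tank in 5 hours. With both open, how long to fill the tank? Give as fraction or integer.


Rate of A = 1/7 job per hour
Rate of B = 1/5 job per hour
Combined rate = 1/7 + 1/5
Find common denominator: (5 + 7)/(7*5) = 12/35
Combined rate = 12/35 job per hour
Time together = 1 / (12/35) = 35/12 hours

35/12


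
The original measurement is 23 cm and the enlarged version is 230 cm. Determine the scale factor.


Original length = 23 cm
Scaled length = 230 cm
Scale factor = 230 / 23
= 10

10


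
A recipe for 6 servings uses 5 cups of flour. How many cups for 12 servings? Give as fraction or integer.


Original: 5 cups for 6 servings
Target servings = 12
Scaling factor = 12/6
New amount = 5 * 12/6
= 60/6
= 10 cups

10


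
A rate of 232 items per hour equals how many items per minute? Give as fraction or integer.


Converting from per hour to per minute
Rate = 232 items per hour
Divide by 60: 232/60
= 58/15 items per minute

58/15


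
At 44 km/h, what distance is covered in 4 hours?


Using distance = speed * time
Speed = 44 km/h
Time = 4 hours
Distance = 44 * 4
= 176 km

176


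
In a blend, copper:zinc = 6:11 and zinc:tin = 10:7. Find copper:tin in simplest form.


Given a:b = 6:11 and b:c = 10:7
Make b consistent. Multiply first ratio by 10: a:b = 60:110
Multiply second ratio by 11: b:c = 110:77
Now b = 110 in both, so a:b:c = 60:110:77
Therefore a:c = 60:77
Simplify by GCD: a:c = 60:77

60:77


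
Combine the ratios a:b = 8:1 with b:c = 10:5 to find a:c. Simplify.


Given a:b = 8:1 and b:c = 10:5
Make b consistent. Multiply first ratio by 10: a:b = 80:10
Multiply second ratio by 1: b:c = 10:5
Now b = 10 in both, so a:b:c = 80:10:5
Therefore a:c = 80:5
Simplify by GCD: a:c = 16:1

16:1


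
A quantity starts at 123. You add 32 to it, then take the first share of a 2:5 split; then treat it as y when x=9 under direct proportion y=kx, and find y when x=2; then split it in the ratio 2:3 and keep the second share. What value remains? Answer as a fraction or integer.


Start with 123.
Step 1: Add 32: 123+32=155; split 2:5 first = 155*2/7 = 310/7
Step 2: Direct prop: k = (310/7)/9; new y = k*2 = 310/7*2/9 = 620/63
Step 3: Split 2:3, second share = 620/63 * 3/5 = 124/21
Final result = 124/21

124/21


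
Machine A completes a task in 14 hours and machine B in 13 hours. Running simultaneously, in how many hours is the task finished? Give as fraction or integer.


Rate of A = 1/14 job per hour
Rate of B = 1/13 job per hour
Combined rate = 1/14 + 1/13
Find common denominator: (13 + 14)/(14*13) = 27/182
Combined rate = 27/182 job per hour
Time together = 1 / (27/182) = 182/27 hours

182/27


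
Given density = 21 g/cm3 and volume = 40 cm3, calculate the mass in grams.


Using mass = density * volume
Density = 21 g/cm3
Volume = 40 cm3
Mass = 21 * 40
= 840 g

840


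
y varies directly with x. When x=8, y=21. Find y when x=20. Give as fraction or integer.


Direct proportion: y = kx
Find k: k = 21/8 = 21/8
Compute y at x=20: y = 21/8 * 20
y = 105/2

105/2


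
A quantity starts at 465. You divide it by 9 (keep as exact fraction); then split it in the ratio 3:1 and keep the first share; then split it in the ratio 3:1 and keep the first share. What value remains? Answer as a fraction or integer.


Start with 465.
Step 1: Divide by 9: 465 / 9 = 155/3
Step 2: Split 3:1, first share = 155/3 * 3/4 = 155/4
Step 3: Split 3:1, first share = 155/4 * 3/4 = 465/16
Final result = 465/16

465/16


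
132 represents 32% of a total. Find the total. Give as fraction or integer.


Given: 132 is 32% of the whole
Set up: 132 = 32/100 * whole
whole = 132 * 100 / 32
whole = 13200 / 32
whole = 825/2

825/2


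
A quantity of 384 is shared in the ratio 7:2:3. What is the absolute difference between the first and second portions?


Total parts = 7 + 2 + 3 = 12
Value per part = 384 / 12 = 32
Shares: 7*32=224, 2*32=64, 3*32=96
First share = 224, second share = 64
Difference = |224 - 64| = 160

160


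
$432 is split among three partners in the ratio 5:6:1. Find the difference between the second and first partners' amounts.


Total parts = 5 + 6 + 1 = 12
Value per part = 432 / 12 = 36
Shares: 5*36=180, 6*36=216, 1*36=36
Second share = 216, first share = 180
Difference = |216 - 180| = 36

36


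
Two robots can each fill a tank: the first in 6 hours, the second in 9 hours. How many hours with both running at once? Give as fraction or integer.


Rate of A = 1/6 job per hour
Rate of B = 1/9 job per hour
Combined rate = 1/6 + 1/9
Find common denominator: (9 + 6)/(6*9) = 15/54
Combined rate = 5/18 job per hour
Time together = 1 / (5/18) = 18/5 hours

18/5


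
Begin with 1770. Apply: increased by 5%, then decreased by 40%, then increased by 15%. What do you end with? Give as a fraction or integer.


Start: 1770
Step 1: increase by 5% => multiply by 105/100
  1770 * 105/100 = 3717/2
Step 2: decrease by 40% => multiply by 60/100
  3717/2 * 60/100 = 11151/10
Step 3: increase by 15% => multiply by 115/100
  11151/10 * 115/100 = 256473/200
Final value = 256473/200

256473/200


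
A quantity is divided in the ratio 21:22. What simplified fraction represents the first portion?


Total parts = 21 + 22 = 43
First part fraction = 21/43
Simplify: 21/43 = 21/43

21/43


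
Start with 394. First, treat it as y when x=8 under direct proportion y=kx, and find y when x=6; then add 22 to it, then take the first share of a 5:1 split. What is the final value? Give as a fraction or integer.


Start with 394.
Step 1: Direct prop: k = (394)/8; new y = k*6 = 394*6/8 = 591/2
Step 2: Add 22: 591/2+22=635/2; split 5:1 first = 635/2*5/6 = 3175/12
Final result = 3175/12

3175/12


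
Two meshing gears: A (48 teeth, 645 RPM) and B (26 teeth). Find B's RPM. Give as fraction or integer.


Gear ratio: teeth_A * RPM_A = teeth_B * RPM_B
48 * 645 = 26 * RPM_B
30960 = 26 * RPM_B
RPM_B = 30960 / 26
RPM_B = 15480/13

15480/13


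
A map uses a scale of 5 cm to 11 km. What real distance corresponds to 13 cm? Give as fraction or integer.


Map scale: 5 cm = 11 km
Measured distance on map = 13 cm
Set up proportion: 13 * 11 / 5
= 143 / 5
= 143/5 km

143/5


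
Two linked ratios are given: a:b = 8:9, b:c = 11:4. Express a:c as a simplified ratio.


Given a:b = 8:9 and b:c = 11:4
Make b consistent. Multiply first ratio by 11: a:b = 88:99
Multiply second ratio by 9: b:c = 99:36
Now b = 99 in both, so a:b:c = 88:99:36
Therefore a:c = 88:36
Simplify by GCD: a:c = 22:9

22:9


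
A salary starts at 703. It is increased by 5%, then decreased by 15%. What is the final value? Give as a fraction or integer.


Start: 703
Step 1: increase by 5% => multiply by 105/100
  703 * 105/100 = 14763/20
Step 2: decrease by 15% => multiply by 85/100
  14763/20 * 85/100 = 250971/400
Final value = 250971/400

250971/400


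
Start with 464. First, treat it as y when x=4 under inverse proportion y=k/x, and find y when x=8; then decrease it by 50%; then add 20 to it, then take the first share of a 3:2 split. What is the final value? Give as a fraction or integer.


Start with 464.
Step 1: Inverse prop: k = (464)*4; new y = k/8 = 464*4/8 = 232
Step 2: Decrease by 50%: 232 * 50/100 = 116
Step 3: Add 20: 116+20=136; split 3:2 first = 136*3/5 = 408/5
Final result = 408/5

408/5


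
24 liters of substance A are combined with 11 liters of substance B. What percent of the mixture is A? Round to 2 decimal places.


Volume of A = 24 L
Volume of B = 11 L
Total volume = 24 + 11 = 35 L
Percentage of A = (24/35) * 100
= 68.57%

68.57


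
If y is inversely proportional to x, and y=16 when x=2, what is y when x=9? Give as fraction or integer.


Inverse proportion: y = k/x
Find k: k = 2 * 16 = 32
Compute y at x=9: y = 32/9
y = 32/9

32/9


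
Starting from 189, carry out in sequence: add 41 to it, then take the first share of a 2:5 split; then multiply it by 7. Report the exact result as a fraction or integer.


Start with 189.
Step 1: Add 41: 189+41=230; split 2:5 first = 230*2/7 = 460/7
Step 2: Multiply by 7: 460/7 * 7 = 460
Final result = 460

460


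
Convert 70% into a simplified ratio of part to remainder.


Part = 70%, Remainder = 30%
Ratio = 70:30
GCD(70, 30) = 10
Simplify: 7:3 = 7:3

7:3


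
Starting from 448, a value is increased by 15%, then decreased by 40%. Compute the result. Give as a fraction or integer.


Start: 448
Step 1: increase by 15% => multiply by 115/100
  448 * 115/100 = 2576/5
Step 2: decrease by 40% => multiply by 60/100
  2576/5 * 60/100 = 7728/25
Final value = 7728/25

7728/25


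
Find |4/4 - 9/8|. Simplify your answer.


Simplify: 4/4 = 1 and 9/8 = 9/8
Find common denominator: LCD = 8
Convert: 8/8 and 9/8
Difference = |8 - 9|/8 = 1/8
Simplified = 1/8

1/8


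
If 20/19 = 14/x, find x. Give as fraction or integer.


Setting up: 20/19 = 14/x
Cross multiply: 20 * x = 19 * 14
20x = 266
x = 266/20
x = 133/10

133/10


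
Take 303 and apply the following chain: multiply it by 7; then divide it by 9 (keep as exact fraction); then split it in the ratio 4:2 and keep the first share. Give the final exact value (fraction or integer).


Start with 303.
Step 1: Multiply by 7: 303 * 7 = 2121
Step 2: Divide by 9: 2121 / 9 = 707/3
Step 3: Split 4:2, first share = 707/3 * 4/6 = 1414/9
Final result = 1414/9

1414/9


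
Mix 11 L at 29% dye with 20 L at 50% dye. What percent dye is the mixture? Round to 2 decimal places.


Solute in mixture 1 = 29% of 11 L = 11*29/100 = 319/100 L
Solute in mixture 2 = 50% of 20 L = 20*50/100 = 10 L
Total solute = 319/100 + 10 = 1319/100 L
Total volume = 11 + 20 = 31 L
Final concentration = 1319/100/31 * 100 = 42.55%

42.55


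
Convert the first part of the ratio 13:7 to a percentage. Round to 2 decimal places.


Total parts = 13 + 7 = 20
First part fraction = 13/20
Percentage = (13/20) * 100
= 0.65 * 100
= 65.00%

65.00


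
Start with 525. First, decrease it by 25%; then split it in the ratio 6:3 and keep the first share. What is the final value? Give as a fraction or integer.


Start with 525.
Step 1: Decrease by 25%: 525 * 75/100 = 1575/4
Step 2: Split 6:3, first share = 1575/4 * 6/9 = 525/2
Final result = 525/2

525/2


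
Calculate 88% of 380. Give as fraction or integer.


Compute 88% of 380
Convert percentage: 88% = 88/100
Multiply: 380 * 88/100
= 33440/100
= 1672/5

1672/5


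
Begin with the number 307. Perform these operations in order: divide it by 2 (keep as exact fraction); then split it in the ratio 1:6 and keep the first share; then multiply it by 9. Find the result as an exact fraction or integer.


Start with 307.
Step 1: Divide by 2: 307 / 2 = 307/2
Step 2: Split 1:6, first share = 307/2 * 1/7 = 307/14
Step 3: Multiply by 9: 307/14 * 9 = 2763/14
Final result = 2763/14

2763/14


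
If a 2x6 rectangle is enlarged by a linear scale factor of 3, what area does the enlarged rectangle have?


Original dimensions: 2 x 6
Enlargement factor = 3
New width = 2 * 3 = 6
New height = 6 * 3 = 18
New area = 6 * 18 = 108

108


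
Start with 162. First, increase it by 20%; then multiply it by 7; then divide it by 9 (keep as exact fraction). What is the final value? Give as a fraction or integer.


Start with 162.
Step 1: Increase by 20%: 162 * 120/100 = 972/5
Step 2: Multiply by 7: 972/5 * 7 = 6804/5
Step 3: Divide by 9: 6804/5 / 9 = 756/5
Final result = 756/5

756/5


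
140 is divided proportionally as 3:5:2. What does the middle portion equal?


Ratio = 3:5:2
Total parts = 3 + 5 + 2 = 10
Value per part = 140 / 10 = 14
First share = 3 * 14 = 42
Middle share = 5 * 14 = 70
Third share = 2 * 14 = 28

70


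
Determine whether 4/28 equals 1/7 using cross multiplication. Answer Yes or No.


Cross multiply to check 4/28 = 1/7
Left cross product: 4 * 7 = 28
Right cross product: 28 * 1 = 28
28 = 28
Equal, so proportions match => Yes

Yes


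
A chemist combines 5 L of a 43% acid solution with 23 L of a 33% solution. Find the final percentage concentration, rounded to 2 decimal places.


Solute in mixture 1 = 43% of 5 L = 5*43/100 = 43/20 L
Solute in mixture 2 = 33% of 23 L = 23*33/100 = 759/100 L
Total solute = 43/20 + 759/100 = 487/50 L
Total volume = 5 + 23 = 28 L
Final concentration = 487/50/28 * 100 = 34.79%

34.79


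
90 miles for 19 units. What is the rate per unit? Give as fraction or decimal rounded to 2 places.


Total miles = 90
Number of units = 19
Unit rate = 90 / 19
= 4.74 miles per unit

4.74


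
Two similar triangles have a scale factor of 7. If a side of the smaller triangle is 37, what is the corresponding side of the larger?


Similar triangles have proportional sides
Scale factor = 7
Smaller side = 37
Corresponding larger side = 37 * 7
= 259

259


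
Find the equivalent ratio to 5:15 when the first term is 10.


Original ratio: 5:15
First term target: 10
Scale factor = 10 / 5 = 2
Multiply second term: 15 * 2 = 30
Equivalent ratio = 10:30

10:30


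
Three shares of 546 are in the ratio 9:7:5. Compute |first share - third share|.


Total parts = 9 + 7 + 5 = 21
Value per part = 546 / 21 = 26
Shares: 9*26=234, 7*26=182, 5*26=130
First share = 234, third share = 130
Difference = |234 - 130| = 104

104


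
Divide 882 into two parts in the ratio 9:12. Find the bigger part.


Total parts = 9 + 12 = 21
Value per part = 882 / 21 = 42
First share = 9 * 42 = 378
Second share = 12 * 42 = 504
Larger share = 504

504


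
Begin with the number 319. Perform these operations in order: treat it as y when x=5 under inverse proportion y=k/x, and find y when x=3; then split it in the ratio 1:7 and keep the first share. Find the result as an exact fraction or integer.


Start with 319.
Step 1: Inverse prop: k = (319)*5; new y = k/3 = 319*5/3 = 1595/3
Step 2: Split 1:7, first share = 1595/3 * 1/8 = 1595/24
Final result = 1595/24

1595/24


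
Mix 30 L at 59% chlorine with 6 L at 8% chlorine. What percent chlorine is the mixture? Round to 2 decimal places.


Solute in mixture 1 = 59% of 30 L = 30*59/100 = 177/10 L
Solute in mixture 2 = 8% of 6 L = 6*8/100 = 12/25 L
Total solute = 177/10 + 12/25 = 909/50 L
Total volume = 30 + 6 = 36 L
Final concentration = 909/50/36 * 100 = 50.50%

50.50


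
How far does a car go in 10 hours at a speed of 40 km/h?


Using distance = speed * time
Speed = 40 km/h
Time = 10 hours
Distance = 40 * 10
= 400 km

400


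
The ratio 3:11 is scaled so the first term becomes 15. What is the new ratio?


Original ratio: 3:11
First term target: 15
Scale factor = 15 / 3 = 5
Multiply second term: 11 * 5 = 55
Equivalent ratio = 15:55

15:55


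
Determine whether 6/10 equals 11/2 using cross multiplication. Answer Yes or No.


Cross multiply to check 6/10 = 11/2
Left cross product: 6 * 2 = 12
Right cross product: 10 * 11 = 110
12 != 110
Not equal, so proportions differ => No

No


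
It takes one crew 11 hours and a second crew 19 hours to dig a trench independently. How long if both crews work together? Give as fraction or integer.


Rate of A = 1/11 job per hour
Rate of B = 1/19 job per hour
Combined rate = 1/11 + 1/19
Find common denominator: (19 + 11)/(11*19) = 30/209
Combined rate = 30/209 job per hour
Time together = 1 / (30/209) = 209/30 hours

209/30


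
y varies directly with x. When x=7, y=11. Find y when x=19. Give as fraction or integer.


Direct proportion: y = kx
Find k: k = 11/7 = 11/7
Compute y at x=19: y = 11/7 * 19
y = 209/7

209/7


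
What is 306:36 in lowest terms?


Find GCD(306, 36)
GCD = 18
Divide both by 18: 306/18 = 17, 36/18 = 2
Simplified ratio = 17:2

17:2


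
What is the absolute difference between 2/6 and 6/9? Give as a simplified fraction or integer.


Simplify: 2/6 = 1/3 and 6/9 = 2/3
Find common denominator: LCD = 3
Convert: 1/3 and 2/3
Difference = |1 - 2|/3 = 1/3
Simplified = 1/3

1/3


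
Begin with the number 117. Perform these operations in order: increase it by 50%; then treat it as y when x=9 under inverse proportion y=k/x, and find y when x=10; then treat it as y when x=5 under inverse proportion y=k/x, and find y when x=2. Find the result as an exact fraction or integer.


Start with 117.
Step 1: Increase by 50%: 117 * 150/100 = 351/2
Step 2: Inverse prop: k = (351/2)*9; new y = k/10 = 351/2*9/10 = 3159/20
Step 3: Inverse prop: k = (3159/20)*5; new y = k/2 = 3159/20*5/2 = 3159/8
Final result = 3159/8

3159/8


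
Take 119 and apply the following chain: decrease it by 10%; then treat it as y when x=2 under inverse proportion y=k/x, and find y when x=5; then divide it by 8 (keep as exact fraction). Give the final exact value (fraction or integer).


Start with 119.
Step 1: Decrease by 10%: 119 * 90/100 = 1071/10
Step 2: Inverse prop: k = (1071/10)*2; new y = k/5 = 1071/10*2/5 = 1071/25
Step 3: Divide by 8: 1071/25 / 8 = 1071/200
Final result = 1071/200

1071/200


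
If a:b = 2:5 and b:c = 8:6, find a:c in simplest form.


Given a:b = 2:5 and b:c = 8:6
Make b consistent. Multiply first ratio by 8: a:b = 16:40
Multiply second ratio by 5: b:c = 40:30
Now b = 40 in both, so a:b:c = 16:40:30
Therefore a:c = 16:30
Simplify by GCD: a:c = 8:15

8:15


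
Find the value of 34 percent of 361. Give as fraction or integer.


Compute 34% of 361
Convert percentage: 34% = 34/100
Multiply: 361 * 34/100
= 12274/100
= 6137/50

6137/50


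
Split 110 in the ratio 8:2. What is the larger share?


Total parts = 8 + 2 = 10
Value per part = 110 / 10 = 11
First share = 8 * 11 = 88
Second share = 2 * 11 = 22
Larger share = 88

88


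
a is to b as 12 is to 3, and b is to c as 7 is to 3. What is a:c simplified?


Given a:b = 12:3 and b:c = 7:3
Make b consistent. Multiply first ratio by 7: a:b = 84:21
Multiply second ratio by 3: b:c = 21:9
Now b = 21 in both, so a:b:c = 84:21:9
Therefore a:c = 84:9
Simplify by GCD: a:c = 28:3

28:3


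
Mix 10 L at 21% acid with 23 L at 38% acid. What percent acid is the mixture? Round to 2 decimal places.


Solute in mixture 1 = 21% of 10 L = 10*21/100 = 21/10 L
Solute in mixture 2 = 38% of 23 L = 23*38/100 = 437/50 L
Total solute = 21/10 + 437/50 = 271/25 L
Total volume = 10 + 23 = 33 L
Final concentration = 271/25/33 * 100 = 32.85%

32.85


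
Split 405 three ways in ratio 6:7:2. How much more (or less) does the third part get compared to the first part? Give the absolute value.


Total parts = 6 + 7 + 2 = 15
Value per part = 405 / 15 = 27
Shares: 6*27=162, 7*27=189, 2*27=54
Third share = 54, first share = 162
Difference = |54 - 162| = 108

108


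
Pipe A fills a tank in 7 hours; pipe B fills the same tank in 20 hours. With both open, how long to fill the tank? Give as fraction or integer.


Rate of A = 1/7 job per hour
Rate of B = 1/20 job per hour
Combined rate = 1/7 + 1/20
Find common denominator: (20 + 7)/(7*20) = 27/140
Combined rate = 27/140 job per hour
Time together = 1 / (27/140) = 140/27 hours

140/27


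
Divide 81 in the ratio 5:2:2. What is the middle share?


Ratio = 5:2:2
Total parts = 5 + 2 + 2 = 9
Value per part = 81 / 9 = 9
First share = 5 * 9 = 45
Middle share = 2 * 9 = 18
Third share = 2 * 9 = 18

18


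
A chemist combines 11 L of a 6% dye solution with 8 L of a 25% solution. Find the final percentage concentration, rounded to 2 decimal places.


Solute in mixture 1 = 6% of 11 L = 11*6/100 = 33/50 L
Solute in mixture 2 = 25% of 8 L = 8*25/100 = 2 L
Total solute = 33/50 + 2 = 133/50 L
Total volume = 11 + 8 = 19 L
Final concentration = 133/50/19 * 100 = 14.00%

14.00


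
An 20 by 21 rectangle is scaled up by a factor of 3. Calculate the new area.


Original dimensions: 20 x 21
Enlargement factor = 3
New width = 20 * 3 = 60
New height = 21 * 3 = 63
New area = 60 * 63 = 3780

3780


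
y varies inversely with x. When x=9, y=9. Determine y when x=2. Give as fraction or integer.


Inverse proportion: y = k/x
Find k: k = 9 * 9 = 81
Compute y at x=2: y = 81/2
y = 81/2

81/2


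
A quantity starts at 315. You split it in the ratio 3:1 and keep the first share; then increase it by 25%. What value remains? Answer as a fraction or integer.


Start with 315.
Step 1: Split 3:1, first share = 315 * 3/4 = 945/4
Step 2: Increase by 25%: 945/4 * 125/100 = 4725/16
Final result = 4725/16

4725/16


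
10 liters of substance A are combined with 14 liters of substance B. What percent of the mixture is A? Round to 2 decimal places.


Volume of A = 10 L
Volume of B = 14 L
Total volume = 10 + 14 = 24 L
Percentage of A = (10/24) * 100
= 41.67%

41.67


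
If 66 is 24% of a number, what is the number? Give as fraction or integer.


Given: 66 is 24% of the whole
Set up: 66 = 24/100 * whole
whole = 66 * 100 / 24
whole = 6600 / 24
whole = 275

275


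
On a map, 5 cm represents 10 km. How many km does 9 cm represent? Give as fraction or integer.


Map scale: 5 cm = 10 km
Measured distance on map = 9 cm
Set up proportion: 9 * 10 / 5
= 90 / 5
= 18 km

18


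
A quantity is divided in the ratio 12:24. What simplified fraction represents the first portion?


Total parts = 12 + 24 = 36
First part fraction = 12/36
Simplify: 12/36 = 1/3

1/3


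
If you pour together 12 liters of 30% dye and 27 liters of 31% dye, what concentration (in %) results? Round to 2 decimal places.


Solute in mixture 1 = 30% of 12 L = 12*30/100 = 18/5 L
Solute in mixture 2 = 31% of 27 L = 27*31/100 = 837/100 L
Total solute = 18/5 + 837/100 = 1197/100 L
Total volume = 12 + 27 = 39 L
Final concentration = 1197/100/39 * 100 = 30.69%

30.69


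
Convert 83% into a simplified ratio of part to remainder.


Part = 83%, Remainder = 17%
Ratio = 83:17
GCD(83, 17) = 1
Simplify: 83:17 = 83:17

83:17


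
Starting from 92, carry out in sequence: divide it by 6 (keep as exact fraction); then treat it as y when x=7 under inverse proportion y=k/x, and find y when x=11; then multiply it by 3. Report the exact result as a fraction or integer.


Start with 92.
Step 1: Divide by 6: 92 / 6 = 46/3
Step 2: Inverse prop: k = (46/3)*7; new y = k/11 = 46/3*7/11 = 322/33
Step 3: Multiply by 3: 322/33 * 3 = 322/11
Final result = 322/11

322/11


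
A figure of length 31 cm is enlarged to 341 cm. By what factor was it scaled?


Original length = 31 cm
Scaled length = 341 cm
Scale factor = 341 / 31
= 11

11


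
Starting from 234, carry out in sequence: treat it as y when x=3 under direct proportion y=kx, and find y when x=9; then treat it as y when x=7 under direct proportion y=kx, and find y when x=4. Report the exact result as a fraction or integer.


Start with 234.
Step 1: Direct prop: k = (234)/3; new y = k*9 = 234*9/3 = 702
Step 2: Direct prop: k = (702)/7; new y = k*4 = 702*4/7 = 2808/7
Final result = 2808/7

2808/7


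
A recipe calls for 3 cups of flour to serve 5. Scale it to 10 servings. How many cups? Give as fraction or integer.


Original: 3 cups for 5 servings
Target servings = 10
Scaling factor = 10/5
New amount = 3 * 10/5
= 30/5
= 6 cups

6


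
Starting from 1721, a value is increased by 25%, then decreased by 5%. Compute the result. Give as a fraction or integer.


Start: 1721
Step 1: increase by 25% => multiply by 125/100
  1721 * 125/100 = 8605/4
Step 2: decrease by 5% => multiply by 95/100
  8605/4 * 95/100 = 32699/16
Final value = 32699/16

32699/16


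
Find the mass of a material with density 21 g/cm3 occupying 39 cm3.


Using mass = density * volume
Density = 21 g/cm3
Volume = 39 cm3
Mass = 21 * 39
= 819 g

819


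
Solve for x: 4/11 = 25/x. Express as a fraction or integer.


Setting up: 4/11 = 25/x
Cross multiply: 4 * x = 11 * 25
4x = 275
x = 275/4
x = 275/4

275/4


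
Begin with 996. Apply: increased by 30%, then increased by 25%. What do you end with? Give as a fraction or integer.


Start: 996
Step 1: increase by 30% => multiply by 130/100
  996 * 130/100 = 6474/5
Step 2: increase by 25% => multiply by 125/100
  6474/5 * 125/100 = 3237/2
Final value = 3237/2

3237/2


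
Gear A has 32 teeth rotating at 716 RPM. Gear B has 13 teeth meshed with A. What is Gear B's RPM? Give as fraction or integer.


Gear ratio: teeth_A * RPM_A = teeth_B * RPM_B
32 * 716 = 13 * RPM_B
22912 = 13 * RPM_B
RPM_B = 22912 / 13
RPM_B = 22912/13

22912/13


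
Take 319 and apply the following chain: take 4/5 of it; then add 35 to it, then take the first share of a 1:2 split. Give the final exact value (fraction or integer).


Start with 319.
Step 1: Take 4/5: 319 * 4/5 = 1276/5
Step 2: Add 35: 1276/5+35=1451/5; split 1:2 first = 1451/5*1/3 = 1451/15
Final result = 1451/15

1451/15


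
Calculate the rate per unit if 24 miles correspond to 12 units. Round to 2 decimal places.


Total miles = 24
Number of units = 12
Unit rate = 24 / 12
= 2 miles per unit

2


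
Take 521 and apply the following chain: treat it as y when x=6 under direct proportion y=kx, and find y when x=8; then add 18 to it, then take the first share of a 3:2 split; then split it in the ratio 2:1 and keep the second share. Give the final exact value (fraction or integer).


Start with 521.
Step 1: Direct prop: k = (521)/6; new y = k*8 = 521*8/6 = 2084/3
Step 2: Add 18: 2084/3+18=2138/3; split 3:2 first = 2138/3*3/5 = 2138/5
Step 3: Split 2:1, second share = 2138/5 * 1/3 = 2138/15
Final result = 2138/15

2138/15


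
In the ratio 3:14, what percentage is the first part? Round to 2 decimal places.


Total parts = 3 + 14 = 17
First part fraction = 3/17
Percentage = (3/17) * 100
= 0.176471 * 100
= 17.65%

17.65


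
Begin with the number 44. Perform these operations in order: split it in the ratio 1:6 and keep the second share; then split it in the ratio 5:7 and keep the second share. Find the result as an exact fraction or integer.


Start with 44.
Step 1: Split 1:6, second share = 44 * 6/7 = 264/7
Step 2: Split 5:7, second share = 264/7 * 7/12 = 22
Final result = 22

22


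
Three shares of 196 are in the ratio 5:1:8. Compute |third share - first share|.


Total parts = 5 + 1 + 8 = 14
Value per part = 196 / 14 = 14
Shares: 5*14=70, 1*14=14, 8*14=112
Third share = 112, first share = 70
Difference = |112 - 70| = 42

42


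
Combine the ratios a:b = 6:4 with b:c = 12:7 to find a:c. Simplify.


Given a:b = 6:4 and b:c = 12:7
Make b consistent. Multiply first ratio by 12: a:b = 72:48
Multiply second ratio by 4: b:c = 48:28
Now b = 48 in both, so a:b:c = 72:48:28
Therefore a:c = 72:28
Simplify by GCD: a:c = 18:7

18:7


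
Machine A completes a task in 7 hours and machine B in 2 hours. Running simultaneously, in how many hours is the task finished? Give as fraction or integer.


Rate of A = 1/7 job per hour
Rate of B = 1/2 job per hour
Combined rate = 1/7 + 1/2
Find common denominator: (2 + 7)/(7*2) = 9/14
Combined rate = 9/14 job per hour
Time together = 1 / (9/14) = 14/9 hours

14/9


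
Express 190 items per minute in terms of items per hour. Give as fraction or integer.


Converting from per minute to per hour
Rate = 190 items per minute
Multiply by 60: 190 * 60
= 11400 items per hour

11400


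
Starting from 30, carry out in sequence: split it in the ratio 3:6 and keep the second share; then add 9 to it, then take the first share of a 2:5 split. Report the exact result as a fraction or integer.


Start with 30.
Step 1: Split 3:6, second share = 30 * 6/9 = 20
Step 2: Add 9: 20+9=29; split 2:5 first = 29*2/7 = 58/7
Final result = 58/7

58/7


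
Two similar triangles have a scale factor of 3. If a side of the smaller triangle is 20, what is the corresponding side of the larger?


Similar triangles have proportional sides
Scale factor = 3
Smaller side = 20
Corresponding larger side = 20 * 3
= 60

60


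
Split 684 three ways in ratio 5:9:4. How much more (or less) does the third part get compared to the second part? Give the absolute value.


Total parts = 5 + 9 + 4 = 18
Value per part = 684 / 18 = 38
Shares: 5*38=190, 9*38=342, 4*38=152
Third share = 152, second share = 342
Difference = |152 - 342| = 190

190


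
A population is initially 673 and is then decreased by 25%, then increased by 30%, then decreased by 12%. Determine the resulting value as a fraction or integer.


Start: 673
Step 1: decrease by 25% => multiply by 75/100
  673 * 75/100 = 2019/4
Step 2: increase by 30% => multiply by 130/100
  2019/4 * 130/100 = 26247/40
Step 3: decrease by 12% => multiply by 88/100
  26247/40 * 88/100 = 288717/500
Final value = 288717/500

288717/500


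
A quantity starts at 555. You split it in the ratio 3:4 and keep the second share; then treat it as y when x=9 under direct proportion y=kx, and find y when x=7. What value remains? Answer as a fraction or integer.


Start with 555.
Step 1: Split 3:4, second share = 555 * 4/7 = 2220/7
Step 2: Direct prop: k = (2220/7)/9; new y = k*7 = 2220/7*7/9 = 740/3
Final result = 740/3

740/3


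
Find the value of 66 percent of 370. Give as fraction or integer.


Compute 66% of 370
Convert percentage: 66% = 66/100
Multiply: 370 * 66/100
= 24420/100
= 1221/5

1221/5


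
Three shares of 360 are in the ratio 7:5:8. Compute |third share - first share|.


Total parts = 7 + 5 + 8 = 20
Value per part = 360 / 20 = 18
Shares: 7*18=126, 5*18=90, 8*18=144
Third share = 144, first share = 126
Difference = |144 - 126| = 18

18


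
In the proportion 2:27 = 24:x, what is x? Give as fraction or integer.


Setting up: 2/27 = 24/x
Cross multiply: 2 * x = 27 * 24
2x = 648
x = 648/2
x = 324

324


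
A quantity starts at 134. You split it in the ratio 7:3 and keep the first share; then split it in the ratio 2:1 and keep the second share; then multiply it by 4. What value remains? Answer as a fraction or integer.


Start with 134.
Step 1: Split 7:3, first share = 134 * 7/10 = 469/5
Step 2: Split 2:1, second share = 469/5 * 1/3 = 469/15
Step 3: Multiply by 4: 469/15 * 4 = 1876/15
Final result = 1876/15

1876/15


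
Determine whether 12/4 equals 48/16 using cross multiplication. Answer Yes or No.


Cross multiply to check 12/4 = 48/16
Left cross product: 12 * 16 = 192
Right cross product: 4 * 48 = 192
192 = 192
Equal, so proportions match => Yes

Yes


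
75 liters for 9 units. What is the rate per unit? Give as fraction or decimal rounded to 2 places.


Total liters = 75
Number of units = 9
Unit rate = 75 / 9
= 8.33 liters per unit

8.33


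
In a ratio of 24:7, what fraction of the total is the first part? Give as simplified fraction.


Total parts = 24 + 7 = 31
First part fraction = 24/31
Simplify: 24/31 = 24/31

24/31


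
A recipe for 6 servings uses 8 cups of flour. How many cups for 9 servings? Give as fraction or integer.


Original: 8 cups for 6 servings
Target servings = 9
Scaling factor = 9/6
New amount = 8 * 9/6
= 72/6
= 12 cups

12


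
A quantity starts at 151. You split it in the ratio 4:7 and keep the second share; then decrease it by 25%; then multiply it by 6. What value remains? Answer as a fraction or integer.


Start with 151.
Step 1: Split 4:7, second share = 151 * 7/11 = 1057/11
Step 2: Decrease by 25%: 1057/11 * 75/100 = 3171/44
Step 3: Multiply by 6: 3171/44 * 6 = 9513/22
Final result = 9513/22

9513/22


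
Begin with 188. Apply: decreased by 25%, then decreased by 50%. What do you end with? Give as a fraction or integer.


Start: 188
Step 1: decrease by 25% => multiply by 75/100
  188 * 75/100 = 141
Step 2: decrease by 50% => multiply by 50/100
  141 * 50/100 = 141/2
Final value = 141/2

141/2


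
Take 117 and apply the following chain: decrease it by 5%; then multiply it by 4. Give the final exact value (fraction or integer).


Start with 117.
Step 1: Decrease by 5%: 117 * 95/100 = 2223/20
Step 2: Multiply by 4: 2223/20 * 4 = 2223/5
Final result = 2223/5

2223/5


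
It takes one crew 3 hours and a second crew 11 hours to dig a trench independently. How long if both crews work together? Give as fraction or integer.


Rate of A = 1/3 job per hour
Rate of B = 1/11 job per hour
Combined rate = 1/3 + 1/11
Find common denominator: (11 + 3)/(3*11) = 14/33
Combined rate = 14/33 job per hour
Time together = 1 / (14/33) = 33/14 hours

33/14


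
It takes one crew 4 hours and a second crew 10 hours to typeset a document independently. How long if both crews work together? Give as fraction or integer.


Rate of A = 1/4 job per hour
Rate of B = 1/10 job per hour
Combined rate = 1/4 + 1/10
Find common denominator: (10 + 4)/(4*10) = 14/40
Combined rate = 7/20 job per hour
Time together = 1 / (7/20) = 20/7 hours

20/7


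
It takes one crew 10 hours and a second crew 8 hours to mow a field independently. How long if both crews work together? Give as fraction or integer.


Rate of A = 1/10 job per hour
Rate of B = 1/8 job per hour
Combined rate = 1/10 + 1/8
Find common denominator: (8 + 10)/(10*8) = 18/80
Combined rate = 9/40 job per hour
Time together = 1 / (9/40) = 40/9 hours

40/9


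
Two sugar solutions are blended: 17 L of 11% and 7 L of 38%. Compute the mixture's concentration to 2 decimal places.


Solute in mixture 1 = 11% of 17 L = 17*11/100 = 187/100 L
Solute in mixture 2 = 38% of 7 L = 7*38/100 = 133/50 L
Total solute = 187/100 + 133/50 = 453/100 L
Total volume = 17 + 7 = 24 L
Final concentration = 453/100/24 * 100 = 18.88%

18.88


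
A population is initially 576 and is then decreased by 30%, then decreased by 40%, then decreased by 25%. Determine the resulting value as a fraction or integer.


Start: 576
Step 1: decrease by 30% => multiply by 70/100
  576 * 70/100 = 2016/5
Step 2: decrease by 40% => multiply by 60/100
  2016/5 * 60/100 = 6048/25
Step 3: decrease by 25% => multiply by 75/100
  6048/25 * 75/100 = 4536/25
Final value = 4536/25

4536/25


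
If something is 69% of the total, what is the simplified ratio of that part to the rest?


Part = 69%, Remainder = 31%
Ratio = 69:31
GCD(69, 31) = 1
Simplify: 69:31 = 69:31

69:31


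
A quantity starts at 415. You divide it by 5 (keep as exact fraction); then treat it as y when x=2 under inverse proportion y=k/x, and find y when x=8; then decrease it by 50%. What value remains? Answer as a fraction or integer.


Start with 415.
Step 1: Divide by 5: 415 / 5 = 83
Step 2: Inverse prop: k = (83)*2; new y = k/8 = 83*2/8 = 83/4
Step 3: Decrease by 50%: 83/4 * 50/100 = 83/8
Final result = 83/8

83/8


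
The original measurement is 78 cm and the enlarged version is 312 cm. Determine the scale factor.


Original length = 78 cm
Scaled length = 312 cm
Scale factor = 312 / 78
= 4

4


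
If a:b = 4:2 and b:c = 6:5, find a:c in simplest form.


Given a:b = 4:2 and b:c = 6:5
Make b consistent. Multiply first ratio by 6: a:b = 24:12
Multiply second ratio by 2: b:c = 12:10
Now b = 12 in both, so a:b:c = 24:12:10
Therefore a:c = 24:10
Simplify by GCD: a:c = 12:5

12:5


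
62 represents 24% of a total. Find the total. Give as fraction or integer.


Given: 62 is 24% of the whole
Set up: 62 = 24/100 * whole
whole = 62 * 100 / 24
whole = 6200 / 24
whole = 775/3

775/3


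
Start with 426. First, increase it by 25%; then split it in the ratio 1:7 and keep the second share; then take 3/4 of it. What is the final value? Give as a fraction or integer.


Start with 426.
Step 1: Increase by 25%: 426 * 125/100 = 1065/2
Step 2: Split 1:7, second share = 1065/2 * 7/8 = 7455/16
Step 3: Take 3/4: 7455/16 * 3/4 = 22365/64
Final result = 22365/64

22365/64


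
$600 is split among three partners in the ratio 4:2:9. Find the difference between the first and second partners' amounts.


Total parts = 4 + 2 + 9 = 15
Value per part = 600 / 15 = 40
Shares: 4*40=160, 2*40=80, 9*40=360
First share = 160, second share = 80
Difference = |160 - 80| = 80

80


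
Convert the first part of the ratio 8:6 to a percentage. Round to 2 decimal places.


Total parts = 8 + 6 = 14
First part fraction = 8/14
Percentage = (8/14) * 100
= 0.571429 * 100
= 57.14%

57.14


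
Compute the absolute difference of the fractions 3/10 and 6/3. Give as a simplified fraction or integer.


Simplify: 3/10 = 3/10 and 6/3 = 2
Find common denominator: LCD = 10
Convert: 3/10 and 20/10
Difference = |3 - 20|/10 = 17/10
Simplified = 17/10

17/10


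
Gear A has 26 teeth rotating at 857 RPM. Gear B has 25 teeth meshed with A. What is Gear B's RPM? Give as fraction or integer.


Gear ratio: teeth_A * RPM_A = teeth_B * RPM_B
26 * 857 = 25 * RPM_B
22282 = 25 * RPM_B
RPM_B = 22282 / 25
RPM_B = 22282/25

22282/25


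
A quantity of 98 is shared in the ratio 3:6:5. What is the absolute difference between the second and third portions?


Total parts = 3 + 6 + 5 = 14
Value per part = 98 / 14 = 7
Shares: 3*7=21, 6*7=42, 5*7=35
Second share = 42, third share = 35
Difference = |42 - 35| = 7

7


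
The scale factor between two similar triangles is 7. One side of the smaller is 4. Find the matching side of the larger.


Similar triangles have proportional sides
Scale factor = 7
Smaller side = 4
Corresponding larger side = 4 * 7
= 28

28


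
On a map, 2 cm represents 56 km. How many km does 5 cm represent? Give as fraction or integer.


Map scale: 2 cm = 56 km
Measured distance on map = 5 cm
Set up proportion: 5 * 56 / 2
= 280 / 2
= 140 km

140


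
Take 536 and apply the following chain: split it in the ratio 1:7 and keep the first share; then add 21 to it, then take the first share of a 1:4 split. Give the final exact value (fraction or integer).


Start with 536.
Step 1: Split 1:7, first share = 536 * 1/8 = 67
Step 2: Add 21: 67+21=88; split 1:4 first = 88*1/5 = 88/5
Final result = 88/5

88/5


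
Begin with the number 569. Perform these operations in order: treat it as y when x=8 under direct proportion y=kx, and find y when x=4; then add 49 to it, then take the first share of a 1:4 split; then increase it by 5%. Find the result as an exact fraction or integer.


Start with 569.
Step 1: Direct prop: k = (569)/8; new y = k*4 = 569*4/8 = 569/2
Step 2: Add 49: 569/2+49=667/2; split 1:4 first = 667/2*1/5 = 667/10
Step 3: Increase by 5%: 667/10 * 105/100 = 14007/200
Final result = 14007/200

14007/200


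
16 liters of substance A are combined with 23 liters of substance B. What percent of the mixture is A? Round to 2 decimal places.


Volume of A = 16 L
Volume of B = 23 L
Total volume = 16 + 23 = 39 L
Percentage of A = (16/39) * 100
= 41.03%

41.03


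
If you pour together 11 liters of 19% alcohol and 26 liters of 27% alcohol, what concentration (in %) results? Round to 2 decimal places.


Solute in mixture 1 = 19% of 11 L = 11*19/100 = 209/100 L
Solute in mixture 2 = 27% of 26 L = 26*27/100 = 351/50 L
Total solute = 209/100 + 351/50 = 911/100 L
Total volume = 11 + 26 = 37 L
Final concentration = 911/100/37 * 100 = 24.62%

24.62


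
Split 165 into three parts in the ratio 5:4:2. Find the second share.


Ratio = 5:4:2
Total parts = 5 + 4 + 2 = 11
Value per part = 165 / 11 = 15
First share = 5 * 15 = 75
Middle share = 4 * 15 = 60
Third share = 2 * 15 = 30

60


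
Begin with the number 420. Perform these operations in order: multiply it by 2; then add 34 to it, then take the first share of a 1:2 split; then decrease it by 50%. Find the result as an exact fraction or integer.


Start with 420.
Step 1: Multiply by 2: 420 * 2 = 840
Step 2: Add 34: 840+34=874; split 1:2 first = 874*1/3 = 874/3
Step 3: Decrease by 50%: 874/3 * 50/100 = 437/3
Final result = 437/3

437/3


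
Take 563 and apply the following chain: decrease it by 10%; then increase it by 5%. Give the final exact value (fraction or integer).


Start with 563.
Step 1: Decrease by 10%: 563 * 90/100 = 5067/10
Step 2: Increase by 5%: 5067/10 * 105/100 = 106407/200
Final result = 106407/200

106407/200


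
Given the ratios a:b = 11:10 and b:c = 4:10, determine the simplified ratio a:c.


Given a:b = 11:10 and b:c = 4:10
Make b consistent. Multiply first ratio by 4: a:b = 44:40
Multiply second ratio by 10: b:c = 40:100
Now b = 40 in both, so a:b:c = 44:40:100
Therefore a:c = 44:100
Simplify by GCD: a:c = 11:25

11:25
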